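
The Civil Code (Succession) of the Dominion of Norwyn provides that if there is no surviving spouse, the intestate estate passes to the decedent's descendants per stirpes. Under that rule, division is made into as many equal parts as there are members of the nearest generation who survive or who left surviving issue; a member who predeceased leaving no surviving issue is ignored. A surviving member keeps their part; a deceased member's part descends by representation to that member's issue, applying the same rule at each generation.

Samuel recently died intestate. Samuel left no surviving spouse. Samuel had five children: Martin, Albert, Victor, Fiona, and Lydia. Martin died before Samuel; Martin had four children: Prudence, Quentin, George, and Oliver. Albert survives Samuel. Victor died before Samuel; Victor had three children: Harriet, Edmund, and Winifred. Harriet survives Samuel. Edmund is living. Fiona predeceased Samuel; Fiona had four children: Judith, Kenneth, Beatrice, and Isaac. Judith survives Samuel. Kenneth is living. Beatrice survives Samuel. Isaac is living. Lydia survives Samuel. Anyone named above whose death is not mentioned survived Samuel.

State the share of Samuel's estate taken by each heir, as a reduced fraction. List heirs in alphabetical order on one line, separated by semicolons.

Albert 1/5; Beatrice 1/20; Edmund 1/15; George 1/20; Harriet 1/15; Isaac 1/20; Judith 1/20; Kenneth 1/20; Lydia 1/5; Oliver 1/20; Prudence 1/20; Quentin 1/20; Winifred 1/15

There is no surviving spouse, so the entire estate passes to Samuel's descendants per stirpes.
The estate is divided into 5 equal shares of 1/5 among Martin, Albert, Victor, Fiona, Lydia.
Martin predeceased; the 1/5 allotted to Martin's branch passes to Martin's issue by representation.
The 1/5 is divided into 4 equal shares of 1/20 among Prudence, Quentin, George, Oliver.
Prudence is living and takes 1/20.
Quentin is living and takes 1/20.
George is living and takes 1/20.
Oliver is living and takes 1/20.
Albert is living and takes 1/5.
Victor predeceased; the 1/5 allotted to Victor's branch passes to Victor's issue by representation.
The 1/5 is divided into 3 equal shares of 1/15 among Harriet, Edmund, Winifred.
Harriet is living and takes 1/15.
Edmund is living and takes 1/15.
Winifred is living and takes 1/15.
Fiona predeceased; the 1/5 allotted to Fiona's branch passes to Fiona's issue by representation.
The 1/5 is divided into 4 equal shares of 1/20 among Judith, Kenneth, Beatrice, Isaac.
Judith is living and takes 1/20.
Kenneth is living and takes 1/20.
Beatrice is living and takes 1/20.
Isaac is living and takes 1/20.
Lydia is living and takes 1/5.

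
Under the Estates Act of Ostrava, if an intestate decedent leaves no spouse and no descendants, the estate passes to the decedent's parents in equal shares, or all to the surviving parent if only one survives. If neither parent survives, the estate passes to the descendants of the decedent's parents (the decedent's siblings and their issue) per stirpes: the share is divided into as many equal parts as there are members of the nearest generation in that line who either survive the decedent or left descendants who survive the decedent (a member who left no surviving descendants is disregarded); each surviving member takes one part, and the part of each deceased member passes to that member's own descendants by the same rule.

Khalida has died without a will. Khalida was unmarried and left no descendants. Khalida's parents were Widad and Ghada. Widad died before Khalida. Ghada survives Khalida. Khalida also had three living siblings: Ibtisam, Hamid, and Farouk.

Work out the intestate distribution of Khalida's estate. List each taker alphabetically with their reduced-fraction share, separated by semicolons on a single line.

Ghada 1

Only one parent, Ghada, survives, so Ghada takes the entire estate. The siblings take nothing because a surviving parent has priority.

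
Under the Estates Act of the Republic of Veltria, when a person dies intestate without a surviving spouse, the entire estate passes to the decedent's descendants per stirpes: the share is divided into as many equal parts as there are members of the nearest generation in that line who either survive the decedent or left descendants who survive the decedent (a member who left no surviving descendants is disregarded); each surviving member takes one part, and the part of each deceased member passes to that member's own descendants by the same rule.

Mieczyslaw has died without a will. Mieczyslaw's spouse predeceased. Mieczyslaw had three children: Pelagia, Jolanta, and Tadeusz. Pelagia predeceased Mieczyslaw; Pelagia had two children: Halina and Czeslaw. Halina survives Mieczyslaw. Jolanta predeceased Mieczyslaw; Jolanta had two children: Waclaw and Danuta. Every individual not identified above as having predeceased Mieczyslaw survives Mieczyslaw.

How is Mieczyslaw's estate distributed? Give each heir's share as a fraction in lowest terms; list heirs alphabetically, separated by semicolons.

There is no surviving spouse, so the entire estate passes to Mieczyslaw's descendants per stirpes.
The estate is divided into 3 equal shares of 1/3 among Pelagia, Jolanta, Tadeusz.
Pelagia predeceased; the 1/3 allotted to Pelagia's branch passes to Pelagia's issue by representation.
The 1/3 is divided into 2 equal shares of 1/6 among Halina, Czeslaw.
Halina is living and takes 1/6.
Czeslaw is living and takes 1/6.
Jolanta predeceased; the 1/3 allotted to Jolanta's branch passes to Jolanta's issue by representation.
The 1/3 is divided into 2 equal shares of 1/6 among Waclaw, Danuta.
Waclaw is living and takes 1/6.
Danuta is living and takes 1/6.
Tadeusz is living and takes 1/3.

Czeslaw 1/6; Danuta 1/6; Halina 1/6; Tadeusz 1/3; Waclaw 1/6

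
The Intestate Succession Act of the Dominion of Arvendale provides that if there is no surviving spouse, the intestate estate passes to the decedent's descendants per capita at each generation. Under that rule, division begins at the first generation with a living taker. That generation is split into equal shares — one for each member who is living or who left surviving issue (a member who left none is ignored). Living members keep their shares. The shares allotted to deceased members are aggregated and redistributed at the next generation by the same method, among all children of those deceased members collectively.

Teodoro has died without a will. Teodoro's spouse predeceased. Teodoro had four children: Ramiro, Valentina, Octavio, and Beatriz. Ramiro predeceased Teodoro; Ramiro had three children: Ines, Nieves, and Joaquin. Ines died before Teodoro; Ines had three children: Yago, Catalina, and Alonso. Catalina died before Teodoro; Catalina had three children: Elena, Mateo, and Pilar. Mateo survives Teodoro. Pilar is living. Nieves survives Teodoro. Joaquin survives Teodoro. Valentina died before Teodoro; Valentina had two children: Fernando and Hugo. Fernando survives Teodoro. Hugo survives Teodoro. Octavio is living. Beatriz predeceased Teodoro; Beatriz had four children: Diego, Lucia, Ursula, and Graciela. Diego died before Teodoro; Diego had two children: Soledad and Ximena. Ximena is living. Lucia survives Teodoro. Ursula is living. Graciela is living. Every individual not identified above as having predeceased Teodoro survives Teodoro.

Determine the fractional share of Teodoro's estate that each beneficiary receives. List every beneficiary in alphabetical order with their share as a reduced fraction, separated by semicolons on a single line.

There is no surviving spouse, so the entire estate passes to Teodoro's descendants per capita at each generation.
At generation 1 (Ramiro, Valentina, Octavio, Beatriz) there are 4 shares of (1)/4 = 1/4 each.
Living: Octavio — each takes 1/4.
Deceased: Ramiro, Valentina, and Beatriz. Their combined 3/4 is pooled and carried to generation 2.
At generation 2 (Ines, Nieves, Joaquin, Fernando, Hugo, Diego, Lucia, Ursula, Graciela) there are 9 shares of (3/4)/9 = 1/12 each.
Living: Nieves, Joaquin, Fernando, Hugo, Lucia, Ursula, and Graciela — each takes 1/12.
Deceased: Ines and Diego. Their combined 1/6 is pooled and carried to generation 3.
At generation 3 (Yago, Catalina, Alonso, Soledad, Ximena) there are 5 shares of (1/6)/5 = 1/30 each.
Living: Yago, Alonso, Soledad, and Ximena — each takes 1/30.
Deceased: Catalina. That 1/30 share is carried to generation 4.
At generation 4 (Elena, Mateo, Pilar) there are 3 shares of (1/30)/3 = 1/90 each.
Living: Elena, Mateo, and Pilar — each takes 1/90.

Alonso 1/30; Elena 1/90; Fernando 1/12; Graciela 1/12; Hugo 1/12; Joaquin 1/12; Lucia 1/12; Mateo 1/90; Nieves 1/12; Octavio 1/4; Pilar 1/90; Soledad 1/30; Ursula 1/12; Ximena 1/30; Yago 1/30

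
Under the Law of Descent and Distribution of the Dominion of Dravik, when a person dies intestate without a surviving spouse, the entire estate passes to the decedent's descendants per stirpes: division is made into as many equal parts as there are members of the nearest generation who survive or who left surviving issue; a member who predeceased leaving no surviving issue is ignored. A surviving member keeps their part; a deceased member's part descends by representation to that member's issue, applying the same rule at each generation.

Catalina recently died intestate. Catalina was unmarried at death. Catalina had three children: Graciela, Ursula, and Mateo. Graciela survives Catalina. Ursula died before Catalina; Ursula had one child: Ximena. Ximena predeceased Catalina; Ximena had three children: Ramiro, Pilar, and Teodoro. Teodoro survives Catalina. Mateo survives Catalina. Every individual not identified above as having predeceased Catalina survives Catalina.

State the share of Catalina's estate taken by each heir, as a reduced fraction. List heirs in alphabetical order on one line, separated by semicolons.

Graciela 1/3; Mateo 1/3; Pilar 1/9; Ramiro 1/9; Teodoro 1/9

There is no surviving spouse, so the entire estate passes to Catalina's descendants per stirpes.
The estate is divided into 3 equal shares of 1/3 among Graciela, Ursula, Mateo.
Graciela is living and takes 1/3.
Ursula predeceased; the 1/3 allotted to Ursula's branch passes to Ursula's issue by representation.
Ximena's line is the sole branch at this level, so the full 1/3 passes to Ximena's issue by representation.
The 1/3 is divided into 3 equal shares of 1/9 among Ramiro, Pilar, Teodoro.
Ramiro is living and takes 1/9.
Pilar is living and takes 1/9.
Teodoro is living and takes 1/9.
Mateo is living and takes 1/3.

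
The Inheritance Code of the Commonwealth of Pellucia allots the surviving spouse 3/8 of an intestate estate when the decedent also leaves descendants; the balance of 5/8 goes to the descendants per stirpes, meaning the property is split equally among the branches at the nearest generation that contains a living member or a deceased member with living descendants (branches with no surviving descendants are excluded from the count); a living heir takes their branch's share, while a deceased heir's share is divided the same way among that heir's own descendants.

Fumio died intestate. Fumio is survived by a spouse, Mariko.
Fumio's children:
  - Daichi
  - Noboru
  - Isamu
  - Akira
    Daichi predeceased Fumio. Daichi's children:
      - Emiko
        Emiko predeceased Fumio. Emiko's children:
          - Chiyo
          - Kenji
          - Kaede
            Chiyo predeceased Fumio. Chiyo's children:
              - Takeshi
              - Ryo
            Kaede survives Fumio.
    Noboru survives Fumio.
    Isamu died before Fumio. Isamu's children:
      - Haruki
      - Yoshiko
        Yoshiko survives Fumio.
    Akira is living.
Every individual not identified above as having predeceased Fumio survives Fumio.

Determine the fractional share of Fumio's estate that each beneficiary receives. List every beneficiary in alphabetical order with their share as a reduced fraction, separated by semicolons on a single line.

Mariko, as surviving spouse, takes 3/8.
The remaining 5/8 passes to Fumio's descendants per stirpes.
The 5/8 is divided into 4 equal shares of 5/32 among Daichi, Noboru, Isamu, Akira.
Daichi predeceased; the 5/32 allotted to Daichi's branch passes to Daichi's issue by representation.
Emiko's line is the sole branch at this level, so the full 5/32 passes to Emiko's issue by representation.
The 5/32 is divided into 3 equal shares of 5/96 among Chiyo, Kenji, Kaede.
Chiyo predeceased; the 5/96 allotted to Chiyo's branch passes to Chiyo's issue by representation.
The 5/96 is divided into 2 equal shares of 5/192 among Takeshi, Ryo.
Takeshi is living and takes 5/192.
Ryo is living and takes 5/192.
Kenji is living and takes 5/96.
Kaede is living and takes 5/96.
Noboru is living and takes 5/32.
Isamu predeceased; the 5/32 allotted to Isamu's branch passes to Isamu's issue by representation.
The 5/32 is divided into 2 equal shares of 5/64 among Haruki, Yoshiko.
Haruki is living and takes 5/64.
Yoshiko is living and takes 5/64.
Akira is living and takes 5/32.

Akira 5/32; Haruki 5/64; Kaede 5/96; Kenji 5/96; Mariko 3/8; Noboru 5/32; Ryo 5/192; Takeshi 5/192; Yoshiko 5/64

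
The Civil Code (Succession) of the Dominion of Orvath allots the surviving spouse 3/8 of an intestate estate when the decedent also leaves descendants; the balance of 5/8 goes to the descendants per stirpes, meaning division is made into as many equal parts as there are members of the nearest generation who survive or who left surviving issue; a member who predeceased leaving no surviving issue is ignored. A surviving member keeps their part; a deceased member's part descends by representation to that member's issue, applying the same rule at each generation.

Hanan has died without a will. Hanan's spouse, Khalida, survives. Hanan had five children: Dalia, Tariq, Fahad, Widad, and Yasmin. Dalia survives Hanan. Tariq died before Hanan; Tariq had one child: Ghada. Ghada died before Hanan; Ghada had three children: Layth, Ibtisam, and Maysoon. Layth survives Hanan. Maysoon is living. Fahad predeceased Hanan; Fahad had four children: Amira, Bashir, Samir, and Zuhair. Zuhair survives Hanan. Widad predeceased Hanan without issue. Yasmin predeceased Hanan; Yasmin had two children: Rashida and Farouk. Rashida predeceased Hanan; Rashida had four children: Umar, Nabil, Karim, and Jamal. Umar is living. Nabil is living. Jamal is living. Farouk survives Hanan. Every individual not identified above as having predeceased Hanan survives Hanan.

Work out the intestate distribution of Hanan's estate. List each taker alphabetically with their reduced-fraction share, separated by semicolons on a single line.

Khalida, as surviving spouse, takes 3/8.
The remaining 5/8 passes to Hanan's descendants per stirpes.
Widad left no surviving issue, so that branch lapses and is disregarded.
The 5/8 is divided into 4 equal shares of 5/32 among Dalia, Tariq, Fahad, Yasmin.
Dalia is living and takes 5/32.
Tariq predeceased; the 5/32 allotted to Tariq's branch passes to Tariq's issue by representation.
Ghada's line is the sole branch at this level, so the full 5/32 passes to Ghada's issue by representation.
The 5/32 is divided into 3 equal shares of 5/96 among Layth, Ibtisam, Maysoon.
Layth is living and takes 5/96.
Ibtisam is living and takes 5/96.
Maysoon is living and takes 5/96.
Fahad predeceased; the 5/32 allotted to Fahad's branch passes to Fahad's issue by representation.
The 5/32 is divided into 4 equal shares of 5/128 among Amira, Bashir, Samir, Zuhair.
Amira is living and takes 5/128.
Bashir is living and takes 5/128.
Samir is living and takes 5/128.
Zuhair is living and takes 5/128.
Yasmin predeceased; the 5/32 allotted to Yasmin's branch passes to Yasmin's issue by representation.
The 5/32 is divided into 2 equal shares of 5/64 among Rashida, Farouk.
Rashida predeceased; the 5/64 allotted to Rashida's branch passes to Rashida's issue by representation.
The 5/64 is divided into 4 equal shares of 5/256 among Umar, Nabil, Karim, Jamal.
Umar is living and takes 5/256.
Nabil is living and takes 5/256.
Karim is living and takes 5/256.
Jamal is living and takes 5/256.
Farouk is living and takes 5/64.

Amira 5/128; Bashir 5/128; Dalia 5/32; Farouk 5/64; Ibtisam 5/96; Jamal 5/256; Karim 5/256; Khalida 3/8; Layth 5/96; Maysoon 5/96; Nabil 5/256; Samir 5/128; Umar 5/256; Zuhair 5/128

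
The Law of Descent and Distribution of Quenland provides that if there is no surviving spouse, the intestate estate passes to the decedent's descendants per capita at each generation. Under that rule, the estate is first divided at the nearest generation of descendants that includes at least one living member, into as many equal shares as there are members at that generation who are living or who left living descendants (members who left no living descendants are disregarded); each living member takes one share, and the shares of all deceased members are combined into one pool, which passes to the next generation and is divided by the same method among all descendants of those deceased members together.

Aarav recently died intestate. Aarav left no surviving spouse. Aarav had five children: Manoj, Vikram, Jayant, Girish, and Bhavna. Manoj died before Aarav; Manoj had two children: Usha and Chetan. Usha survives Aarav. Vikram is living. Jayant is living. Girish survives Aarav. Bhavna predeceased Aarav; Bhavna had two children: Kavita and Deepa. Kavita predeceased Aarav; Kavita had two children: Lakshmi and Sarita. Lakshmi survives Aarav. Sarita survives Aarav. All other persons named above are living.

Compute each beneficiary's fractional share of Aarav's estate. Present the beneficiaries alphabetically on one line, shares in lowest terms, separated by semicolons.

Chetan 1/10; Deepa 1/10; Girish 1/5; Jayant 1/5; Lakshmi 1/20; Sarita 1/20; Usha 1/10; Vikram 1/5

There is no surviving spouse, so the entire estate passes to Aarav's descendants per capita at each generation.
At generation 1 (Manoj, Vikram, Jayant, Girish, Bhavna) there are 5 shares of (1)/5 = 1/5 each.
Living: Vikram, Jayant, and Girish — each takes 1/5.
Deceased: Manoj and Bhavna. Their combined 2/5 is pooled and carried to generation 2.
At generation 2 (Usha, Chetan, Kavita, Deepa) there are 4 shares of (2/5)/4 = 1/10 each.
Living: Usha, Chetan, and Deepa — each takes 1/10.
Deceased: Kavita. That 1/10 share is carried to generation 3.
At generation 3 (Lakshmi, Sarita) there are 2 shares of (1/10)/2 = 1/20 each.
Living: Lakshmi and Sarita — each takes 1/20.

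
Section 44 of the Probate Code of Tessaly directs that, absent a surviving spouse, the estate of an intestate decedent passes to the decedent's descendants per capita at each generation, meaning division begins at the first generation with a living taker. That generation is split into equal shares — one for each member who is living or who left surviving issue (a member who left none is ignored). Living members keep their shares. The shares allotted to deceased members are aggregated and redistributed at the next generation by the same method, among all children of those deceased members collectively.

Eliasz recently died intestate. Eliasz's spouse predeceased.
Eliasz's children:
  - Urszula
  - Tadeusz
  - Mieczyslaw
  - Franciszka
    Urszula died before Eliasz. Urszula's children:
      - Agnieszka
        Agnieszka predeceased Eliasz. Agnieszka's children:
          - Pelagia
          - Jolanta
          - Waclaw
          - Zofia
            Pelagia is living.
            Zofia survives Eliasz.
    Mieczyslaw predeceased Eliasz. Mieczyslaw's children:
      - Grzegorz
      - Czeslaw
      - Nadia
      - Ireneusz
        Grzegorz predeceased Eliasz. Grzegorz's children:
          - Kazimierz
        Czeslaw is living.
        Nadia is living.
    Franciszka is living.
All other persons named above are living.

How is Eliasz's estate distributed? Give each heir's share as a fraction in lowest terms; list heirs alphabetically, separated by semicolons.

There is no surviving spouse, so the entire estate passes to Eliasz's descendants per capita at each generation.
At generation 1 (Urszula, Tadeusz, Mieczyslaw, Franciszka) there are 4 shares of (1)/4 = 1/4 each.
Living: Tadeusz and Franciszka — each takes 1/4.
Deceased: Urszula and Mieczyslaw. Their combined 1/2 is pooled and carried to generation 2.
At generation 2 (Agnieszka, Grzegorz, Czeslaw, Nadia, Ireneusz) there are 5 shares of (1/2)/5 = 1/10 each.
Living: Czeslaw, Nadia, and Ireneusz — each takes 1/10.
Deceased: Agnieszka and Grzegorz. Their combined 1/5 is pooled and carried to generation 3.
At generation 3 (Pelagia, Jolanta, Waclaw, Zofia, Kazimierz) there are 5 shares of (1/5)/5 = 1/25 each.
Living: Pelagia, Jolanta, Waclaw, Zofia, and Kazimierz — each takes 1/25.

Czeslaw 1/10; Franciszka 1/4; Ireneusz 1/10; Jolanta 1/25; Kazimierz 1/25; Nadia 1/10; Pelagia 1/25; Tadeusz 1/4; Waclaw 1/25; Zofia 1/25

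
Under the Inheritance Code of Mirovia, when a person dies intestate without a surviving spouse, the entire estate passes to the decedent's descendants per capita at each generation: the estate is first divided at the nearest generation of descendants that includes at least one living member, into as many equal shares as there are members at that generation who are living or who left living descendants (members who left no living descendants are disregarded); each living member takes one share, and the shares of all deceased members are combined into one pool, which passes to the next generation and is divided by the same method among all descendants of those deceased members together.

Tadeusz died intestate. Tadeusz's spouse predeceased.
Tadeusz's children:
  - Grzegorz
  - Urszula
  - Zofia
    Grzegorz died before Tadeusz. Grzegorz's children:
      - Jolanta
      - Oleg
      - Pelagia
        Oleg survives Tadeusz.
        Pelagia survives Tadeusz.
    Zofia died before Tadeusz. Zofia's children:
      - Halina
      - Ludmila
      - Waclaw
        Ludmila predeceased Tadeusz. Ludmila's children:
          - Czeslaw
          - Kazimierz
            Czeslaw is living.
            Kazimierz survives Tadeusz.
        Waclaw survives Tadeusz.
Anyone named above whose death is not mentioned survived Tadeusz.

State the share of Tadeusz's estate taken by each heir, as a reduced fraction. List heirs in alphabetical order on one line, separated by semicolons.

There is no surviving spouse, so the entire estate passes to Tadeusz's descendants per capita at each generation.
At generation 1 (Grzegorz, Urszula, Zofia) there are 3 shares of (1)/3 = 1/3 each.
Living: Urszula — each takes 1/3.
Deceased: Grzegorz and Zofia. Their combined 2/3 is pooled and carried to generation 2.
At generation 2 (Jolanta, Oleg, Pelagia, Halina, Ludmila, Waclaw) there are 6 shares of (2/3)/6 = 1/9 each.
Living: Jolanta, Oleg, Pelagia, Halina, and Waclaw — each takes 1/9.
Deceased: Ludmila. That 1/9 share is carried to generation 3.
At generation 3 (Czeslaw, Kazimierz) there are 2 shares of (1/9)/2 = 1/18 each.
Living: Czeslaw and Kazimierz — each takes 1/18.

Czeslaw 1/18; Halina 1/9; Jolanta 1/9; Kazimierz 1/18; Oleg 1/9; Pelagia 1/9; Urszula 1/3; Waclaw 1/9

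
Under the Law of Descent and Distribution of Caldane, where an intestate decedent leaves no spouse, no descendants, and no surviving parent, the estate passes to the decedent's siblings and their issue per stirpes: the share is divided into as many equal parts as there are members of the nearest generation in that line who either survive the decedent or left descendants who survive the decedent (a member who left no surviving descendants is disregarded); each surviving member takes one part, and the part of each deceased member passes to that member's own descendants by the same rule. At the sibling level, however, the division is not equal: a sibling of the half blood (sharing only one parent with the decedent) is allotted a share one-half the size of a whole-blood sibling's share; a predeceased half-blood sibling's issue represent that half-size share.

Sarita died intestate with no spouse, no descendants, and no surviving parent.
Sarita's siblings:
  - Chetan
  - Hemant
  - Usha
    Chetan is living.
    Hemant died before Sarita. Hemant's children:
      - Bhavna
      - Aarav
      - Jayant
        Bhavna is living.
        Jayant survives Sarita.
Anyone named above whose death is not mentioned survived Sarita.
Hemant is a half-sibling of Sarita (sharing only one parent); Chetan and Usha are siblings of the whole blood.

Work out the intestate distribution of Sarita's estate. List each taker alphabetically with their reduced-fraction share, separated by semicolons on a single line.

Aarav 1/15; Bhavna 1/15; Chetan 2/5; Jayant 1/15; Usha 2/5

No spouse, descendants, or parent survives, so the estate passes to Sarita's siblings per stirpes.
Half-blood siblings count for one-half the weight of whole-blood siblings at the initial division.
Dividing 1 in proportion to weights (total weight 5/2): Chetan (weight 1) → 2/5; Hemant (weight 1/2) → 1/5; Usha (weight 1) → 2/5.
Chetan is living and takes 2/5.
Hemant predeceased; the 1/5 allotted to Hemant's branch passes to Hemant's issue by representation.
The 1/5 is divided into 3 equal shares of 1/15 among Bhavna, Aarav, Jayant.
Bhavna is living and takes 1/15.
Aarav is living and takes 1/15.
Jayant is living and takes 1/15.
Usha is living and takes 2/5.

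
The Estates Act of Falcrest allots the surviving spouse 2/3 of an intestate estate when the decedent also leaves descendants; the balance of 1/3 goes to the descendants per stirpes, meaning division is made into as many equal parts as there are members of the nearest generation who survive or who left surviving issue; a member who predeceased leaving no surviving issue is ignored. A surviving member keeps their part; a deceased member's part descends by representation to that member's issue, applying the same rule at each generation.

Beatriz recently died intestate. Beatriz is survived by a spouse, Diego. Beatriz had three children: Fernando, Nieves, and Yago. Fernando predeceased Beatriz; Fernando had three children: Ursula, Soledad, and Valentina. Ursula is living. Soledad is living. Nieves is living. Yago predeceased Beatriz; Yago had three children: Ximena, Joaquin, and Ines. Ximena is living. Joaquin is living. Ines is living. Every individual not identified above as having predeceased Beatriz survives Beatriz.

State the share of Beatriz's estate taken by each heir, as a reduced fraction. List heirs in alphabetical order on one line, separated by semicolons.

Diego, as surviving spouse, takes 2/3.
The remaining 1/3 passes to Beatriz's descendants per stirpes.
The 1/3 is divided into 3 equal shares of 1/9 among Fernando, Nieves, Yago.
Fernando predeceased; the 1/9 allotted to Fernando's branch passes to Fernando's issue by representation.
The 1/9 is divided into 3 equal shares of 1/27 among Ursula, Soledad, Valentina.
Ursula is living and takes 1/27.
Soledad is living and takes 1/27.
Valentina is living and takes 1/27.
Nieves is living and takes 1/9.
Yago predeceased; the 1/9 allotted to Yago's branch passes to Yago's issue by representation.
The 1/9 is divided into 3 equal shares of 1/27 among Ximena, Joaquin, Ines.
Ximena is living and takes 1/27.
Joaquin is living and takes 1/27.
Ines is living and takes 1/27.

Diego 2/3; Ines 1/27; Joaquin 1/27; Nieves 1/9; Soledad 1/27; Ursula 1/27; Valentina 1/27; Ximena 1/27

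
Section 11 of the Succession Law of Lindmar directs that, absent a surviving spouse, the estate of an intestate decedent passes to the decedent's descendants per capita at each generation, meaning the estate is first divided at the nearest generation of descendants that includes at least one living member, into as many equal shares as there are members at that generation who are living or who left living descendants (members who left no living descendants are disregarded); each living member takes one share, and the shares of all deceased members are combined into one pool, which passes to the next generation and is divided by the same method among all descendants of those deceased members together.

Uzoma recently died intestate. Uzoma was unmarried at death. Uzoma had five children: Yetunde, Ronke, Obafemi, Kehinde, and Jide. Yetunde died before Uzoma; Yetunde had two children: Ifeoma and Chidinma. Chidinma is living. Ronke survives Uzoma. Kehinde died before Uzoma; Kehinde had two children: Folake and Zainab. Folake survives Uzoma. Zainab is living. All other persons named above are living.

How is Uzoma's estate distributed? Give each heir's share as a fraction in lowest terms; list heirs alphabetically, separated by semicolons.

Chidinma 1/10; Folake 1/10; Ifeoma 1/10; Jide 1/5; Obafemi 1/5; Ronke 1/5; Zainab 1/10

There is no surviving spouse, so the entire estate passes to Uzoma's descendants per capita at each generation.
At generation 1 (Yetunde, Ronke, Obafemi, Kehinde, Jide) there are 5 shares of (1)/5 = 1/5 each.
Living: Ronke, Obafemi, and Jide — each takes 1/5.
Deceased: Yetunde and Kehinde. Their combined 2/5 is pooled and carried to generation 2.
At generation 2 (Ifeoma, Chidinma, Folake, Zainab) there are 4 shares of (2/5)/4 = 1/10 each.
Living: Ifeoma, Chidinma, Folake, and Zainab — each takes 1/10.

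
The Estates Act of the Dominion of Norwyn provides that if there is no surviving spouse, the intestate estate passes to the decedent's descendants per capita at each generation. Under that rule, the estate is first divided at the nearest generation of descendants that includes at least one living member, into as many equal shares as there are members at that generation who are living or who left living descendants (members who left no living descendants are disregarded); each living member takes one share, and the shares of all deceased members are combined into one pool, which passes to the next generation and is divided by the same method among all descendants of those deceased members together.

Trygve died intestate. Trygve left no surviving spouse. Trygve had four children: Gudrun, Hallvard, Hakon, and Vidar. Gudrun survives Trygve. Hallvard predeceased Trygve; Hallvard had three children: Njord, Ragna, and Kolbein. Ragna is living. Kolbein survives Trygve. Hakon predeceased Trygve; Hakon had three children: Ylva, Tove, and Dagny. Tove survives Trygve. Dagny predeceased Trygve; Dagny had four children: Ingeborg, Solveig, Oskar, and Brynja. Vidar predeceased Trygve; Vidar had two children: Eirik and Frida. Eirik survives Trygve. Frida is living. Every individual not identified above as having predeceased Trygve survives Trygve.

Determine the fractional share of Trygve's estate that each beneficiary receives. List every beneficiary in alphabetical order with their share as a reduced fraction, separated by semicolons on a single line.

Brynja 3/128; Eirik 3/32; Frida 3/32; Gudrun 1/4; Ingeborg 3/128; Kolbein 3/32; Njord 3/32; Oskar 3/128; Ragna 3/32; Solveig 3/128; Tove 3/32; Ylva 3/32

There is no surviving spouse, so the entire estate passes to Trygve's descendants per capita at each generation.
At generation 1 (Gudrun, Hallvard, Hakon, Vidar) there are 4 shares of (1)/4 = 1/4 each.
Living: Gudrun — each takes 1/4.
Deceased: Hallvard, Hakon, and Vidar. Their combined 3/4 is pooled and carried to generation 2.
At generation 2 (Njord, Ragna, Kolbein, Ylva, Tove, Dagny, Eirik, Frida) there are 8 shares of (3/4)/8 = 3/32 each.
Living: Njord, Ragna, Kolbein, Ylva, Tove, Eirik, and Frida — each takes 3/32.
Deceased: Dagny. That 3/32 share is carried to generation 3.
At generation 3 (Ingeborg, Solveig, Oskar, Brynja) there are 4 shares of (3/32)/4 = 3/128 each.
Living: Ingeborg, Solveig, Oskar, and Brynja — each takes 3/128.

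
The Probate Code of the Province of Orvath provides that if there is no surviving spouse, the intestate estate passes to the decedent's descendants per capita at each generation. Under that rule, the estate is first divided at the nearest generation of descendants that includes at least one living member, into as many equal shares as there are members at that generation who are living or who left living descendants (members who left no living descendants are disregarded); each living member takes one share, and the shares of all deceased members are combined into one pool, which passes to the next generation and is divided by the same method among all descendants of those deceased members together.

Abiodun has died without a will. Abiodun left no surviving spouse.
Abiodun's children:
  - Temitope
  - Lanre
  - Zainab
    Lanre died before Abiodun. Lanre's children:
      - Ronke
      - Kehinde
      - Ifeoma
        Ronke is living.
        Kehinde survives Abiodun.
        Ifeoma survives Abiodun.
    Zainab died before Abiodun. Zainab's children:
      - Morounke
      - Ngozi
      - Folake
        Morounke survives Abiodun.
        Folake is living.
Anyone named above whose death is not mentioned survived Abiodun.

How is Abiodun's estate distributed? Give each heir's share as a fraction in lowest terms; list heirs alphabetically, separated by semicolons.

Folake 1/9; Ifeoma 1/9; Kehinde 1/9; Morounke 1/9; Ngozi 1/9; Ronke 1/9; Temitope 1/3

There is no surviving spouse, so the entire estate passes to Abiodun's descendants per capita at each generation.
At generation 1 (Temitope, Lanre, Zainab) there are 3 shares of (1)/3 = 1/3 each.
Living: Temitope — each takes 1/3.
Deceased: Lanre and Zainab. Their combined 2/3 is pooled and carried to generation 2.
At generation 2 (Ronke, Kehinde, Ifeoma, Morounke, Ngozi, Folake) there are 6 shares of (2/3)/6 = 1/9 each.
Living: Ronke, Kehinde, Ifeoma, Morounke, Ngozi, and Folake — each takes 1/9.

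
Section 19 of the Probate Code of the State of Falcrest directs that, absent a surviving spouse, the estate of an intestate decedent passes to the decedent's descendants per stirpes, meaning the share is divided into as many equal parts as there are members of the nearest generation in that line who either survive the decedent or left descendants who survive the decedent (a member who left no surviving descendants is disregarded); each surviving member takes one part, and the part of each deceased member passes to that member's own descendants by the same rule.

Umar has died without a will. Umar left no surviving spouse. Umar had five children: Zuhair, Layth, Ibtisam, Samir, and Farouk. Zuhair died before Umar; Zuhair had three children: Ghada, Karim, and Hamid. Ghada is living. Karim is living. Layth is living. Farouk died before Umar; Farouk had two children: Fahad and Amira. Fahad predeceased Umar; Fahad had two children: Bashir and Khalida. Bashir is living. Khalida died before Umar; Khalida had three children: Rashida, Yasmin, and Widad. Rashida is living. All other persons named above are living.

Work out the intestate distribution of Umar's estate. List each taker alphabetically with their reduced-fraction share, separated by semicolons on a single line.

There is no surviving spouse, so the entire estate passes to Umar's descendants per stirpes.
The estate is divided into 5 equal shares of 1/5 among Zuhair, Layth, Ibtisam, Samir, Farouk.
Zuhair predeceased; the 1/5 allotted to Zuhair's branch passes to Zuhair's issue by representation.
The 1/5 is divided into 3 equal shares of 1/15 among Ghada, Karim, Hamid.
Ghada is living and takes 1/15.
Karim is living and takes 1/15.
Hamid is living and takes 1/15.
Layth is living and takes 1/5.
Ibtisam is living and takes 1/5.
Samir is living and takes 1/5.
Farouk predeceased; the 1/5 allotted to Farouk's branch passes to Farouk's issue by representation.
The 1/5 is divided into 2 equal shares of 1/10 among Fahad, Amira.
Fahad predeceased; the 1/10 allotted to Fahad's branch passes to Fahad's issue by representation.
The 1/10 is divided into 2 equal shares of 1/20 among Bashir, Khalida.
Bashir is living and takes 1/20.
Khalida predeceased; the 1/20 allotted to Khalida's branch passes to Khalida's issue by representation.
The 1/20 is divided into 3 equal shares of 1/60 among Rashida, Yasmin, Widad.
Rashida is living and takes 1/60.
Yasmin is living and takes 1/60.
Widad is living and takes 1/60.
Amira is living and takes 1/10.

Amira 1/10; Bashir 1/20; Ghada 1/15; Hamid 1/15; Ibtisam 1/5; Karim 1/15; Layth 1/5; Rashida 1/60; Samir 1/5; Widad 1/60; Yasmin 1/60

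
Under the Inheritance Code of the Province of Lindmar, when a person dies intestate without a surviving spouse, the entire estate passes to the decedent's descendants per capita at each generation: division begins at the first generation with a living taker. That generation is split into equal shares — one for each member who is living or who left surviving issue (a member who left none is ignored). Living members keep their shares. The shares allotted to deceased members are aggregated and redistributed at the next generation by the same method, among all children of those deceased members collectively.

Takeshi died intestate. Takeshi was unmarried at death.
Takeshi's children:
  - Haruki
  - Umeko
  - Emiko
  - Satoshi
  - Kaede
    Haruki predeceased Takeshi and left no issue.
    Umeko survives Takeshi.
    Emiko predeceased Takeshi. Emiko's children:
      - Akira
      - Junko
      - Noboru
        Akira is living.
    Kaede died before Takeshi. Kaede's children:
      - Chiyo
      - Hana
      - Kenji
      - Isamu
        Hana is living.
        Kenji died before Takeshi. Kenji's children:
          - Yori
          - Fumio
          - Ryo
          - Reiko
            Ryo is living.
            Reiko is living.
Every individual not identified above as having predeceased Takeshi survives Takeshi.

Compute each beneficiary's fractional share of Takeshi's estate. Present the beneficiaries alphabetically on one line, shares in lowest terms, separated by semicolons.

There is no surviving spouse, so the entire estate passes to Takeshi's descendants per capita at each generation.
At generation 1 (Umeko, Emiko, Satoshi, Kaede) there are 4 shares of (1)/4 = 1/4 each.
Living: Umeko and Satoshi — each takes 1/4.
Deceased: Emiko and Kaede. Their combined 1/2 is pooled and carried to generation 2.
At generation 2 (Akira, Junko, Noboru, Chiyo, Hana, Kenji, Isamu) there are 7 shares of (1/2)/7 = 1/14 each.
Living: Akira, Junko, Noboru, Chiyo, Hana, and Isamu — each takes 1/14.
Deceased: Kenji. That 1/14 share is carried to generation 3.
At generation 3 (Yori, Fumio, Ryo, Reiko) there are 4 shares of (1/14)/4 = 1/56 each.
Living: Yori, Fumio, Ryo, and Reiko — each takes 1/56.

Akira 1/14; Chiyo 1/14; Fumio 1/56; Hana 1/14; Isamu 1/14; Junko 1/14; Noboru 1/14; Reiko 1/56; Ryo 1/56; Satoshi 1/4; Umeko 1/4; Yori 1/56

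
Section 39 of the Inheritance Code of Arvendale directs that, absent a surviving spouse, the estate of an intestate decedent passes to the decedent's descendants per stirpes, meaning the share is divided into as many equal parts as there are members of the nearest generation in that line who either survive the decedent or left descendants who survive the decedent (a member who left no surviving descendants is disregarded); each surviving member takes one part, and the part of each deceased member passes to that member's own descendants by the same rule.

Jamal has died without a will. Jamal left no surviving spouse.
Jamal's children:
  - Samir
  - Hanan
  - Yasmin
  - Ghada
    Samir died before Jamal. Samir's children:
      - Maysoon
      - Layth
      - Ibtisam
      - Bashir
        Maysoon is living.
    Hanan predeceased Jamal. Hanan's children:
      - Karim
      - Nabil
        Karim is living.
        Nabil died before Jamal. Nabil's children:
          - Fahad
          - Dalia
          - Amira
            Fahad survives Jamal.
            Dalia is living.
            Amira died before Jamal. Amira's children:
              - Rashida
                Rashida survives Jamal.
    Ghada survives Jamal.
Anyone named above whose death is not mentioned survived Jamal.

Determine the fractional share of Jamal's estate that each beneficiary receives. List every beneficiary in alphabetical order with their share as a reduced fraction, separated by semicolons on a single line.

Bashir 1/16; Dalia 1/24; Fahad 1/24; Ghada 1/4; Ibtisam 1/16; Karim 1/8; Layth 1/16; Maysoon 1/16; Rashida 1/24; Yasmin 1/4

There is no surviving spouse, so the entire estate passes to Jamal's descendants per stirpes.
The estate is divided into 4 equal shares of 1/4 among Samir, Hanan, Yasmin, Ghada.
Samir predeceased; the 1/4 allotted to Samir's branch passes to Samir's issue by representation.
The 1/4 is divided into 4 equal shares of 1/16 among Maysoon, Layth, Ibtisam, Bashir.
Maysoon is living and takes 1/16.
Layth is living and takes 1/16.
Ibtisam is living and takes 1/16.
Bashir is living and takes 1/16.
Hanan predeceased; the 1/4 allotted to Hanan's branch passes to Hanan's issue by representation.
The 1/4 is divided into 2 equal shares of 1/8 among Karim, Nabil.
Karim is living and takes 1/8.
Nabil predeceased; the 1/8 allotted to Nabil's branch passes to Nabil's issue by representation.
The 1/8 is divided into 3 equal shares of 1/24 among Fahad, Dalia, Amira.
Fahad is living and takes 1/24.
Dalia is living and takes 1/24.
Amira predeceased; the 1/24 allotted to Amira's branch passes to Amira's issue by representation.
Rashida is the sole taker at this level and receives the full 1/24.
Yasmin is living and takes 1/4.
Ghada is living and takes 1/4.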